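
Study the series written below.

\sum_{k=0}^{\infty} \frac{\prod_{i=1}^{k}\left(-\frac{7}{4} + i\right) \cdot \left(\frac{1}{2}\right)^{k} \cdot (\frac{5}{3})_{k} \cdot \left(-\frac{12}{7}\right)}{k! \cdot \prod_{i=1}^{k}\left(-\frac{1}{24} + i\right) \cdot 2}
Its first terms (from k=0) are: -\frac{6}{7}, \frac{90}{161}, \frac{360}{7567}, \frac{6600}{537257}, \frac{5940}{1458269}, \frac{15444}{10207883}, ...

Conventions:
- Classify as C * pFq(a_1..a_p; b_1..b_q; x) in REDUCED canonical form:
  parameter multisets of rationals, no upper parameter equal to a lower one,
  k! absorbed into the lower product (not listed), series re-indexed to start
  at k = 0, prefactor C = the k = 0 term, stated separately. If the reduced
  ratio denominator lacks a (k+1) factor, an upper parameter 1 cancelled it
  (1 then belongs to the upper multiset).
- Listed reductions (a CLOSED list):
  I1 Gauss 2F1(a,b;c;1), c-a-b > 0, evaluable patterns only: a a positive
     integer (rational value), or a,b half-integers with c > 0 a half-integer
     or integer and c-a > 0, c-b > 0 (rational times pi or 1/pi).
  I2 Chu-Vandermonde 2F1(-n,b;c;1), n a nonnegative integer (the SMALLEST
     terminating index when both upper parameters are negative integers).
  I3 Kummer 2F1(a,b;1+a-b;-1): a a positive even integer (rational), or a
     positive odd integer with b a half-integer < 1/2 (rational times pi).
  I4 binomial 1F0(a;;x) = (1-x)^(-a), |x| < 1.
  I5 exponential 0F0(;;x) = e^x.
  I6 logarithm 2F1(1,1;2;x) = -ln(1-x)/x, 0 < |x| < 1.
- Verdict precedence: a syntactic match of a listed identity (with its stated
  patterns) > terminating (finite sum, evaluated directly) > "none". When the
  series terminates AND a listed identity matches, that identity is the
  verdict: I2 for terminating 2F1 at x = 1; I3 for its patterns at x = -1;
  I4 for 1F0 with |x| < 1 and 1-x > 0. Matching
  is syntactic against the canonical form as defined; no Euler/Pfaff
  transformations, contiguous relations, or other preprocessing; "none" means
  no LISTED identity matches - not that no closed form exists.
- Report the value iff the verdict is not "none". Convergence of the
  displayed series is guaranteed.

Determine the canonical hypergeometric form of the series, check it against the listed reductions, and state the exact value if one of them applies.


The series (x = \frac{1}{2}) is 2F1: upper {-\frac{3}{4}, \frac{5}{3}}, lower {\frac{23}{24}}, prefactor -\frac{6}{7}. Verdict: none here - no I1-I6 shape fits x = \frac{1}{2} with lower {\frac{23}{24}}.

First insight: with t_0 = -\frac{6}{7}, the constant factors (prefactor -6/7) combine into one prefactor.
Adjacent-term ratio: r(k) = \frac{1}{2} * (k-\frac{3}{4}) (k+\frac{5}{3}) / [(k+\frac{23}{24}) (k+1)] ; factor over Q: parameters, x = \frac{1}{2}, and C = -\frac{6}{7}.


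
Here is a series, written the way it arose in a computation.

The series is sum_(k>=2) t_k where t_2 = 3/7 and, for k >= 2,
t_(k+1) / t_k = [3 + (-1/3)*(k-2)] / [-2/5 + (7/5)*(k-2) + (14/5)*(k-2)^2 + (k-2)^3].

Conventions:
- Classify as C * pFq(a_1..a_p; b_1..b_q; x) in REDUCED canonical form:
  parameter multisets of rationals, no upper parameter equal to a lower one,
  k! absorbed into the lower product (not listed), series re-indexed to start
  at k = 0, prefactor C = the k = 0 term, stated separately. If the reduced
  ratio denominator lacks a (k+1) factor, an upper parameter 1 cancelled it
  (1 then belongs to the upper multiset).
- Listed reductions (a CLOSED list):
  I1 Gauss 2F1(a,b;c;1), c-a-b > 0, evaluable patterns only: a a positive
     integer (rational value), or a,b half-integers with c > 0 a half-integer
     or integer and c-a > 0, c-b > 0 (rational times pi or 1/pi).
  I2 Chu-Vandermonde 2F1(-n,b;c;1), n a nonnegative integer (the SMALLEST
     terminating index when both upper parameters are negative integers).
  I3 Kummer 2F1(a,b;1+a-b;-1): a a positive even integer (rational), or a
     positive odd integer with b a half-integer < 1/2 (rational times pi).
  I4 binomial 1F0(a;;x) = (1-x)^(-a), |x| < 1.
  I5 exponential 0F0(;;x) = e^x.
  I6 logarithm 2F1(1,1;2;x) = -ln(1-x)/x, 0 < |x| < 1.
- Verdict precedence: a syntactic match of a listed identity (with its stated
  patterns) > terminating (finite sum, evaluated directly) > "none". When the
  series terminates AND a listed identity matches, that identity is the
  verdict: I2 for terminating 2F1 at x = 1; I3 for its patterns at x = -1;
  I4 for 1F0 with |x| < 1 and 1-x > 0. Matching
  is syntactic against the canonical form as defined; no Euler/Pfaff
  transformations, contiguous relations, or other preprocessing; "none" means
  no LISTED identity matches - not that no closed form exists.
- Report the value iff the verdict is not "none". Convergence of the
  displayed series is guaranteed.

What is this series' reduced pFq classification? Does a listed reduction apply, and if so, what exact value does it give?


First insight: with t_0 = 3/7, roots of the ratio polynomials (C = 3/7, x = -1/3) are the negated parameters.
Ratio: r(k) = (-1/3) * (k-9) / [(k-1/5) (k+2) (k+1)] - poly over poly, x = (-1/3) from leading terms; C = 3/7 at k = 0.

Prefactor 3/7, argument -1/3: 1F2 with upper {-9} over lower {-1/5, 2}. Verdict: terminating - upper parameter -9 makes this a finite sum (last index 9), evaluated exactly. Its exact value is -14794932716419730261/3100804617565863936.


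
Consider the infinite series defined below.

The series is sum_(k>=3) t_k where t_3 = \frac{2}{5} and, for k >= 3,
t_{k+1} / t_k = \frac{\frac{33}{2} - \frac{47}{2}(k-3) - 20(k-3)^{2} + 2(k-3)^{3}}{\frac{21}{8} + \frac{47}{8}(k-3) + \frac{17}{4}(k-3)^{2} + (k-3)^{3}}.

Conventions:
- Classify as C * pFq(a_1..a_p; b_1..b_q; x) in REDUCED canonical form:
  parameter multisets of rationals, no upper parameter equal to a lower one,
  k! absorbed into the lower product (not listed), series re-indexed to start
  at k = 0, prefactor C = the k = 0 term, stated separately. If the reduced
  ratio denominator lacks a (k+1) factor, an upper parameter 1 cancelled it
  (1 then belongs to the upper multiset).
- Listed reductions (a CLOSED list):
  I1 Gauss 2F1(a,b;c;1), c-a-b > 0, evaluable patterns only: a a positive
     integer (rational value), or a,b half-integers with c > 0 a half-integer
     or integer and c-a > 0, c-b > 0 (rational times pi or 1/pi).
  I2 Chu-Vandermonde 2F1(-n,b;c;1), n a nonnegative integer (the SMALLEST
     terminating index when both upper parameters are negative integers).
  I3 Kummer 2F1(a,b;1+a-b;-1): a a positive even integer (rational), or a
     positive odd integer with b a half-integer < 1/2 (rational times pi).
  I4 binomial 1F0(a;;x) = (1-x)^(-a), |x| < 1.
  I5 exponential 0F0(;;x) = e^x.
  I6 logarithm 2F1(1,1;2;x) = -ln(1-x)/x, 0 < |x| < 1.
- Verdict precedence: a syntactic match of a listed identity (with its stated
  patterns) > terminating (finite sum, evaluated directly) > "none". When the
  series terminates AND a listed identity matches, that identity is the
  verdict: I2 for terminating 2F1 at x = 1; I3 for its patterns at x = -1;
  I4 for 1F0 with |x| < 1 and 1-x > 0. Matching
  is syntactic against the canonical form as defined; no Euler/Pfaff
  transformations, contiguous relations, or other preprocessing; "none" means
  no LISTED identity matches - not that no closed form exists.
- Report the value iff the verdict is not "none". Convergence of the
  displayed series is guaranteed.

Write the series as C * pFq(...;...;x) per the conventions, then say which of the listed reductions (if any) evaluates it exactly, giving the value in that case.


x = 2 here; the reduced form reads 2F1, upper {-11, -\frac{1}{2}}, lower {\frac{7}{4}}, C = \frac{2}{5}. Verdict: terminating - no listed pattern fits, but -11 in the upper list cuts the series at k = 11; direct evaluation. Sum: \frac{4545221662}{2874741135}.

Key observation: from the first term \frac{2}{5}: cancel k + 3/2 from the displayed ratio first; then prefactor 2/5.
Ratio: r(k) = 2 * (k-11) (k-\frac{1}{2}) / [(k+\frac{7}{4}) (k+1)] - rational in k. x = 2; t_0 = \frac{2}{5}; negate the roots.


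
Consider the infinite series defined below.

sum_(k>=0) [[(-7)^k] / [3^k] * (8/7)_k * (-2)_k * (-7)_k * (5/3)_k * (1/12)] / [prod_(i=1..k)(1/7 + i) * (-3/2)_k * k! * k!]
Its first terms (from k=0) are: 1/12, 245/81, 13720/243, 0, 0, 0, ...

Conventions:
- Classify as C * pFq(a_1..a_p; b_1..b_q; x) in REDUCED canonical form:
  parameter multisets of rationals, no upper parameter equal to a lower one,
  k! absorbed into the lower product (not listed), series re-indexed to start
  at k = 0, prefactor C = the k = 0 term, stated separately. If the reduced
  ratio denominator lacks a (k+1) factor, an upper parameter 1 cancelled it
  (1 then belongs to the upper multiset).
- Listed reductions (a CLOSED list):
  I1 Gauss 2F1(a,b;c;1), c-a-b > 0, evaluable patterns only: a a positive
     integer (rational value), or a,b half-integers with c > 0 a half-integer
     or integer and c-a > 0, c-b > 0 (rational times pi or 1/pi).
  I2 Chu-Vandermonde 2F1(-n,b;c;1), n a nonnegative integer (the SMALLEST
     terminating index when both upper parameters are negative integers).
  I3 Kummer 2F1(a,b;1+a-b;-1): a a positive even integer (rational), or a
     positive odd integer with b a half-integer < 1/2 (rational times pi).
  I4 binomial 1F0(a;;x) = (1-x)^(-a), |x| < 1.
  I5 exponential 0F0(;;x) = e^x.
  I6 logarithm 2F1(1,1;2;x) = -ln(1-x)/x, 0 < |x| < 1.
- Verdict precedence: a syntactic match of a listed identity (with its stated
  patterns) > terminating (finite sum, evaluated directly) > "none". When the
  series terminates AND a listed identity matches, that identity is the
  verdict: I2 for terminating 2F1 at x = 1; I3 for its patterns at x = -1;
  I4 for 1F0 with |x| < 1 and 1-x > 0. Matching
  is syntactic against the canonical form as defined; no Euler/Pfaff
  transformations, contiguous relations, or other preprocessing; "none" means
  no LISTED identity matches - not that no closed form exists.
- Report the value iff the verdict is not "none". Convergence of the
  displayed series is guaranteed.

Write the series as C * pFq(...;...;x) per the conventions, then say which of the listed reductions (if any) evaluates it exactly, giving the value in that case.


Prefactor 1/12, argument -7/3: 3F2 with upper {-7, -2, 5/3} over lower {-3/2, 1}. Verdict: terminating - the sum ends at index 2 because -2 is a negative integer; exact evaluation follows. Exact value: 57901/972.

The tell: t_0 being 1/12, the lower running product (C = 1/12, x = -7/3) is a rising factorial.
Consecutive-term ratio: r(k) = (-7/3) * (k-7) (k-2) (k+5/3) / [(k-3/2) (k+1) (k+1)] - poly over poly, x = (-7/3) from leading terms; C = 1/12 at k = 0.


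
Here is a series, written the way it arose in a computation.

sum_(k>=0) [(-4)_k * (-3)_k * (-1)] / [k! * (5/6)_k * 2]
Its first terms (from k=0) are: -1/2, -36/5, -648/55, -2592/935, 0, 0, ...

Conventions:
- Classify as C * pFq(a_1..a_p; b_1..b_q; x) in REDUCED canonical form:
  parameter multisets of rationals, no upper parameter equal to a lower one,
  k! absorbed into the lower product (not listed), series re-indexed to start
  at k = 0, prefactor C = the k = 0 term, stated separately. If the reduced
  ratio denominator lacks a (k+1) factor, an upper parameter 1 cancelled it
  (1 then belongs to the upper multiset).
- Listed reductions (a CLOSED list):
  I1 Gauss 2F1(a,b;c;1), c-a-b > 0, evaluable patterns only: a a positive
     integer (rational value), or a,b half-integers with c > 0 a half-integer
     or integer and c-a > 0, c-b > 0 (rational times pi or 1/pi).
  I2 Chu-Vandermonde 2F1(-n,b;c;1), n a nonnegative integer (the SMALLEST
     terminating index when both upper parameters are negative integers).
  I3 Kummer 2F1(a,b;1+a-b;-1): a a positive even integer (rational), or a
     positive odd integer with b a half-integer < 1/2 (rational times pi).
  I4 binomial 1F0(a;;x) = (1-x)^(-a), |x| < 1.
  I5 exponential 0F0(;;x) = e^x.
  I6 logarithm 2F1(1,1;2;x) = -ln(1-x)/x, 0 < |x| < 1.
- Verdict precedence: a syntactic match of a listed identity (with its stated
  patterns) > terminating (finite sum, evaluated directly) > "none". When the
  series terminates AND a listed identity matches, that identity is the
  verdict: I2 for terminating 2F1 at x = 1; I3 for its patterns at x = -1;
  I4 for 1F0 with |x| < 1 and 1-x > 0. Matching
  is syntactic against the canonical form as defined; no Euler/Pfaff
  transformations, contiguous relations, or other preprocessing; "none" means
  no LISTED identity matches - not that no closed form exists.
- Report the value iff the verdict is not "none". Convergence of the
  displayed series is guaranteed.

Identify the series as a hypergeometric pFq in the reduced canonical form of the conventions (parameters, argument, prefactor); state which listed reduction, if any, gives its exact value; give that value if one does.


Reduced: x = 1, 2F1, upper = {-4, -3}, lower = {5/6}, C = -1/2. Verdict (x = 1): the Chu-Vandermonde identity I2 applies (terminating 2F1 at x = 1 with n = 3, b = -4, c = 5/6). Its exact value is -8323/374.

Structural cue: x = 1 and the constant factors (C = -1/2) combine into one prefactor.
Step ratio: r(k) = 1 * (k-4) (k-3) / [(k+5/6) (k+1)] - rational; roots negated = parameters, x = 1, C = -1/2.


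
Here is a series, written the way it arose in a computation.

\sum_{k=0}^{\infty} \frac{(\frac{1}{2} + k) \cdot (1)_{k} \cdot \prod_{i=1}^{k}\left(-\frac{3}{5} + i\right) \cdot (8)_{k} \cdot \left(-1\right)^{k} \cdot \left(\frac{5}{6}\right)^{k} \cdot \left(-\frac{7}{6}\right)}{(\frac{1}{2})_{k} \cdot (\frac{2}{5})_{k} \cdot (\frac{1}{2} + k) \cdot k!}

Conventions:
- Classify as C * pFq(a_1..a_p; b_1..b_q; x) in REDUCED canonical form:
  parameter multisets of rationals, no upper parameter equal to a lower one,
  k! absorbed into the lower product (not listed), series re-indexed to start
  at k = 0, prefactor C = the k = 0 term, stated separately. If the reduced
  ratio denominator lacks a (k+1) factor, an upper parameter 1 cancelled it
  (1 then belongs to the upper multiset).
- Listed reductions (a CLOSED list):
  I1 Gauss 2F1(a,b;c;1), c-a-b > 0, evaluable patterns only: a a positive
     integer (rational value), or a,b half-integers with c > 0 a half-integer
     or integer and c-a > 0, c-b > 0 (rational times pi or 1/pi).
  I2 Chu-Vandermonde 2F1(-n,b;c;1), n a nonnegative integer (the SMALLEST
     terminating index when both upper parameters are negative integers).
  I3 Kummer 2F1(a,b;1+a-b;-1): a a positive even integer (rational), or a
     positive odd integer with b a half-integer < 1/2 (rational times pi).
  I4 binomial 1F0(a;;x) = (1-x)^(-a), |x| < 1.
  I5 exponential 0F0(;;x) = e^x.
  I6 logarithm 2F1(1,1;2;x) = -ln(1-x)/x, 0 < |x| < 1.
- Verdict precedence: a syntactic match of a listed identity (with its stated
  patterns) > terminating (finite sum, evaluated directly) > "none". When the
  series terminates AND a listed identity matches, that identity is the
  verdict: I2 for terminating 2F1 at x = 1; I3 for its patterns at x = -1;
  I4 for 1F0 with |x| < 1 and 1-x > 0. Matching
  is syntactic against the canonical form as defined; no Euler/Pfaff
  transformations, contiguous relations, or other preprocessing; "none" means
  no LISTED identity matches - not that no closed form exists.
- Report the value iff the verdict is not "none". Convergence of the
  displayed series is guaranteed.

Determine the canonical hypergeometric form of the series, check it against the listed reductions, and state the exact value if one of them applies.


Classification (C = -\frac{7}{6}): 2F1 with upper {1, 8}, lower {\frac{1}{2}}, argument x = -\frac{5}{6}. Verdict: no listed reduction: x = -\frac{5}{6} and upper {1, 8} fail every I1-I6 pattern.

The tell: t_0 = -\frac{7}{6} here, and the parameter 2/5 appears in both the upper and lower lists and cancels (alongside the other common factor).
Ratio: r(k) = -\frac{5}{6} * (k+1) (k+8) / [(k+\frac{1}{2}) (k+1)] ; factor over Q: parameters, x = -\frac{5}{6}, and C = -\frac{7}{6}.


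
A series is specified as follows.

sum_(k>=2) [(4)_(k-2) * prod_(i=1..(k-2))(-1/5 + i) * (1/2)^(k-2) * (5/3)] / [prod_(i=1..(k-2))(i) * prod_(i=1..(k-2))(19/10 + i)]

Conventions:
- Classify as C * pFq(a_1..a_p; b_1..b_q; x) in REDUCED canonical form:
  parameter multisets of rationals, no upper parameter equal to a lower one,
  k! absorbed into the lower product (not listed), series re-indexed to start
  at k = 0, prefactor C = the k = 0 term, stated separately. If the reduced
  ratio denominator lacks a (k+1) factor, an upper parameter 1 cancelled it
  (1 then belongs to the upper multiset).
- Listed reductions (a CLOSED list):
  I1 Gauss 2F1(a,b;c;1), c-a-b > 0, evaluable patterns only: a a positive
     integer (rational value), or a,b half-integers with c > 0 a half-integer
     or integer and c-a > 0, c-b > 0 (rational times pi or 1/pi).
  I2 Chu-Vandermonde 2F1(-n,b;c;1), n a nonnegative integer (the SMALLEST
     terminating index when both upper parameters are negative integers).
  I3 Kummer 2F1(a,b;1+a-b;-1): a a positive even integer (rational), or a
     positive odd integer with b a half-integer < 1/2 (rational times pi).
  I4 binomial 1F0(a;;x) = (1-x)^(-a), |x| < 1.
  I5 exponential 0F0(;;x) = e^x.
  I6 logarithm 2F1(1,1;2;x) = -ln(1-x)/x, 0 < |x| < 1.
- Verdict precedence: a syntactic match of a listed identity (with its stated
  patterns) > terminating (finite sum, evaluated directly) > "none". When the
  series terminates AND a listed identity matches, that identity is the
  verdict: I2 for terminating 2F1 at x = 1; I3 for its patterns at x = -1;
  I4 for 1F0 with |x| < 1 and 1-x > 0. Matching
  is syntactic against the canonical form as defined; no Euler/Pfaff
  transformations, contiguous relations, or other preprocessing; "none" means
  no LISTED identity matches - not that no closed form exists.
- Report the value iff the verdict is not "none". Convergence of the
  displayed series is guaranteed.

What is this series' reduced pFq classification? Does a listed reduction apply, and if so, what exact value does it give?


x = 1/2 here; the reduced form reads 2F1, upper {4/5, 4}, lower {29/10}, C = 5/3. Verdict: none - at argument 1/2 the multisets {4/5, 4} ; {29/10} match no listed identity.

First insight: t_0 = 5/3 here, and the running product (C = 5/3, x = 1/2) telescopes to a rising factorial.
Consecutive-term ratio: r(k) = (1/2) * (k+4/5) (k+4) / [(k+29/10) (k+1)] ; factor over Q: parameters, x = (1/2), and C = 5/3.


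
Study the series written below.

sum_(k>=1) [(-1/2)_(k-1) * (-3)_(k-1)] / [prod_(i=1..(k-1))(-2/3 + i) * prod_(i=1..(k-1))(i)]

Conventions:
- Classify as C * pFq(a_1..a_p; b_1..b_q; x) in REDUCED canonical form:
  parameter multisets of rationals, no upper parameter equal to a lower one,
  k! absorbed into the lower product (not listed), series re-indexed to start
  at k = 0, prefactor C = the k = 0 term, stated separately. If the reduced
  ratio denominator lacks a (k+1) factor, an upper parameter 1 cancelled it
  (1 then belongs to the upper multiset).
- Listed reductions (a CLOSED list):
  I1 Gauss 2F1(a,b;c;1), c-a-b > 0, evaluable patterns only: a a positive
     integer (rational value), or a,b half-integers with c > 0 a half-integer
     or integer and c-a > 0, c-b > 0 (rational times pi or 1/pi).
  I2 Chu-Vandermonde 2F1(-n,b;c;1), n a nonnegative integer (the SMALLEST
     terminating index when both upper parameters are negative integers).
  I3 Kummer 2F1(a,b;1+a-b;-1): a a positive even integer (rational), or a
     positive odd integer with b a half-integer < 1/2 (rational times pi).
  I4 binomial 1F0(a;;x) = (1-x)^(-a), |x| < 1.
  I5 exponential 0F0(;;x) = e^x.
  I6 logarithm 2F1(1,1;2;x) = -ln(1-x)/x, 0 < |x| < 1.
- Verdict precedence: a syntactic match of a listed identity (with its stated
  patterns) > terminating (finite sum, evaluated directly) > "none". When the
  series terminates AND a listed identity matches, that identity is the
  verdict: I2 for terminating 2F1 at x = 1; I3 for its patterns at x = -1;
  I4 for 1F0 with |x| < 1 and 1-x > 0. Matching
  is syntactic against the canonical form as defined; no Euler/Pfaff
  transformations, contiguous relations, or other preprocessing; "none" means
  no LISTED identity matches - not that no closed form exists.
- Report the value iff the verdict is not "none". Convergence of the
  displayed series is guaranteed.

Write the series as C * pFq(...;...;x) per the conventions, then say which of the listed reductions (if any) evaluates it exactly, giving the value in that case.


Prefactor 1, argument 1: 2F1 with upper {-3, -1/2} over lower {1/3}. Verdict: Chu-Vandermonde (I2) applies (terminating 2F1 at x = 1 with n = 3, b = -1/2, c = 1/3). Sum: 935/224.

First insight: x = 1 and the lower running product (prefactor 1) is a rising factorial.
Term ratio: r(k) = 1 * (k-3) (k-1/2) / [(k+1/3) (k+1)] - poly over poly, x = 1 from leading terms; C = 1 at k = 0.


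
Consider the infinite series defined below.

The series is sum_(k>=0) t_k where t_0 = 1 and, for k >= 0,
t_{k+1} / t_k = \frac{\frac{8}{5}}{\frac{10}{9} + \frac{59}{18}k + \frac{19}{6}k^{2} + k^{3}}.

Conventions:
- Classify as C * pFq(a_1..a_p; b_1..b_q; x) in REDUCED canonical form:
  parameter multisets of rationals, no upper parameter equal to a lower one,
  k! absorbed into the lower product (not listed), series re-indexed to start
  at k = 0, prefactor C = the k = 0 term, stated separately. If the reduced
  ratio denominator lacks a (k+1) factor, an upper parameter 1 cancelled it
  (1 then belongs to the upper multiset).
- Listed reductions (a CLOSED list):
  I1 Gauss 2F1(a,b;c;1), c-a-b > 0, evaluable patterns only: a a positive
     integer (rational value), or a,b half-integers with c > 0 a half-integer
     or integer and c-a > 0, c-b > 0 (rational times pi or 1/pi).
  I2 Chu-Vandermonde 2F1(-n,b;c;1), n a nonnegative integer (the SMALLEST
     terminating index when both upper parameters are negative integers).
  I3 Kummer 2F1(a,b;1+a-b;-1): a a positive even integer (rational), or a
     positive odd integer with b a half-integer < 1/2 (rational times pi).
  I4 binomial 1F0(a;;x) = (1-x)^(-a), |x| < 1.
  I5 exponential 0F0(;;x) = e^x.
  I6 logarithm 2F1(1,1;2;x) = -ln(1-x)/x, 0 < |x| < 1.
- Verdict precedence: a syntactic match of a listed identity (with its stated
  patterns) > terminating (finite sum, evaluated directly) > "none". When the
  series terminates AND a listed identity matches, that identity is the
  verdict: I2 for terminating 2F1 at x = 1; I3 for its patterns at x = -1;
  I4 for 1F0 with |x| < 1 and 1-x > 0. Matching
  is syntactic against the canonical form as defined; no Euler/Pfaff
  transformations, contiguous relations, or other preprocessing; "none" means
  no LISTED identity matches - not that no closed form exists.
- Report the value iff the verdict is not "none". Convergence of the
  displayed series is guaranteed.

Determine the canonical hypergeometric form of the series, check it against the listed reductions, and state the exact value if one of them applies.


With C = 1: the canonical form is 0F2(-; \frac{5}{6}, \frac{4}{3}; \frac{8}{5}). Verdict: none - at argument \frac{8}{5} the multisets {-} ; {\frac{5}{6}, \frac{4}{3}} match no listed identity.

The tell: with t_0 = 1, factor the ratio over Q (C = 1, x = 8/5): negated roots = parameters.
Adjacent-term ratio: r(k) = \frac{8}{5} * 1 / [(k+\frac{5}{6}) (k+\frac{4}{3}) (k+1)] - rational in k, leading ratio \frac{8}{5}; with t_0 = 1, classification follows.


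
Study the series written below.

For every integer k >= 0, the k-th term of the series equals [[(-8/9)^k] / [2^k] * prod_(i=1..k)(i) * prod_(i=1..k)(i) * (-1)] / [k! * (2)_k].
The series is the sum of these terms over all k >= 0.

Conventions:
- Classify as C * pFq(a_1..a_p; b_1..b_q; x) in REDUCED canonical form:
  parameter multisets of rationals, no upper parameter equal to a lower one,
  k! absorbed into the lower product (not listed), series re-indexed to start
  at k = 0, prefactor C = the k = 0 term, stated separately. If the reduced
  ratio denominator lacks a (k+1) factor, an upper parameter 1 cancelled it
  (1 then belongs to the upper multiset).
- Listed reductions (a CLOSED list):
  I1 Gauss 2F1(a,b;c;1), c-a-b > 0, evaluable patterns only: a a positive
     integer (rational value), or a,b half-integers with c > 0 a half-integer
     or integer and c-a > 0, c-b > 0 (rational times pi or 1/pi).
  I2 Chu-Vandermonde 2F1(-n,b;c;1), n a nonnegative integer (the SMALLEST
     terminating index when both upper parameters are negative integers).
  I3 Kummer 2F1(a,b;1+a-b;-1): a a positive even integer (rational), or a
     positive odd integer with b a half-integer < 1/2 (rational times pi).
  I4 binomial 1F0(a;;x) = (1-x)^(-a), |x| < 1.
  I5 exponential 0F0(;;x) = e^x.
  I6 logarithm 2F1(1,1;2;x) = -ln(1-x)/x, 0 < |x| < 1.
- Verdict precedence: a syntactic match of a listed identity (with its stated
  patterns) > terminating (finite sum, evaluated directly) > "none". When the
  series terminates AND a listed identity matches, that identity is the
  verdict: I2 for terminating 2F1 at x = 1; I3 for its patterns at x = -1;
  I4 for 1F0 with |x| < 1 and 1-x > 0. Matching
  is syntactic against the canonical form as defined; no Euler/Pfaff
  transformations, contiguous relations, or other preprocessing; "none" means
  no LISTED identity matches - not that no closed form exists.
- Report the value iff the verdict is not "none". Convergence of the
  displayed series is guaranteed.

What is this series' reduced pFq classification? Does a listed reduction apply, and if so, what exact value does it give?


At argument -4/9: a 2F1 with upper {1, 1}, lower {2}, scaled by C = -1. Verdict at x = -4/9: the logarithmic series (I6) matches (the logarithm: parameters (1,1;2), x = -4/9). Its exact value is (-9/4) * ln(13/9).

Key step: from the first term -1: the running product (C = -1, x = -4/9) telescopes to a rising factorial.
Ratio: r(k) = (-4/9) * (k+1) (k+1) / [(k+2) (k+1)] - poly over poly, x = (-4/9) from leading terms; C = -1 at k = 0.


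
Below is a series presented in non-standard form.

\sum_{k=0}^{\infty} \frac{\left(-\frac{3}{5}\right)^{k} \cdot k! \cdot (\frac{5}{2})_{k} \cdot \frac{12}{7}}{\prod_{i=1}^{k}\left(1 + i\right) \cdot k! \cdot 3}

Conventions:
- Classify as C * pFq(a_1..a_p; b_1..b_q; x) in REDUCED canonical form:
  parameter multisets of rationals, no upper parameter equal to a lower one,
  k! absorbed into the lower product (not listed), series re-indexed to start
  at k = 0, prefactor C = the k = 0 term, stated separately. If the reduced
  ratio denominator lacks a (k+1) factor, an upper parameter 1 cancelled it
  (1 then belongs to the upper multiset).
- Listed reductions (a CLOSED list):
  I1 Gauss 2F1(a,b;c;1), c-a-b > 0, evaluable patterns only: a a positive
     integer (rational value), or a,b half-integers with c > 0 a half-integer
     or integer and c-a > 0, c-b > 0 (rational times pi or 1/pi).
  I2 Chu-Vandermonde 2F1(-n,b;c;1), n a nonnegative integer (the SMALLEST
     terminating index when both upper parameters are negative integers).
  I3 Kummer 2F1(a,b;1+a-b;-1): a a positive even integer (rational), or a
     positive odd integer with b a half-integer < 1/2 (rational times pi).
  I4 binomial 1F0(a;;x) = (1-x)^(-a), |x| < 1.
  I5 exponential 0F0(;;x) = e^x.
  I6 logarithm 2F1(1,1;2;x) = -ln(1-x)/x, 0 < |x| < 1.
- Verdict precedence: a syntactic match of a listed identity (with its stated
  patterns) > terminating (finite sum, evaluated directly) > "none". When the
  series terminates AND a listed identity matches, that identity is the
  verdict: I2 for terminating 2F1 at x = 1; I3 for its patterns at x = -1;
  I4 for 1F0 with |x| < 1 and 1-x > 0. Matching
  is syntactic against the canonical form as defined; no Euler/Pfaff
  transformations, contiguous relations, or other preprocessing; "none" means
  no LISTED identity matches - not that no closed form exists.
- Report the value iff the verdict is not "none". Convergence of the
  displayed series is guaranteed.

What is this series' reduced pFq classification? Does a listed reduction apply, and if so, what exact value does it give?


Classification (C = \frac{4}{7}): 2F1 with upper {1, \frac{5}{2}}, lower {2}, argument x = -\frac{3}{5}. Verdict: none. Every listed pattern misses the 2F1 form at -\frac{3}{5}, upper {1, \frac{5}{2}}.

First insight: t_0 being \frac{4}{7}, the lower running product (prefactor 4/7) is a rising factorial.
Term ratio: r(k) = -\frac{3}{5} * (k+1) (k+\frac{5}{2}) / [(k+2) (k+1)] - poly over poly, x = -\frac{3}{5} from leading terms; C = \frac{4}{7} at k = 0.


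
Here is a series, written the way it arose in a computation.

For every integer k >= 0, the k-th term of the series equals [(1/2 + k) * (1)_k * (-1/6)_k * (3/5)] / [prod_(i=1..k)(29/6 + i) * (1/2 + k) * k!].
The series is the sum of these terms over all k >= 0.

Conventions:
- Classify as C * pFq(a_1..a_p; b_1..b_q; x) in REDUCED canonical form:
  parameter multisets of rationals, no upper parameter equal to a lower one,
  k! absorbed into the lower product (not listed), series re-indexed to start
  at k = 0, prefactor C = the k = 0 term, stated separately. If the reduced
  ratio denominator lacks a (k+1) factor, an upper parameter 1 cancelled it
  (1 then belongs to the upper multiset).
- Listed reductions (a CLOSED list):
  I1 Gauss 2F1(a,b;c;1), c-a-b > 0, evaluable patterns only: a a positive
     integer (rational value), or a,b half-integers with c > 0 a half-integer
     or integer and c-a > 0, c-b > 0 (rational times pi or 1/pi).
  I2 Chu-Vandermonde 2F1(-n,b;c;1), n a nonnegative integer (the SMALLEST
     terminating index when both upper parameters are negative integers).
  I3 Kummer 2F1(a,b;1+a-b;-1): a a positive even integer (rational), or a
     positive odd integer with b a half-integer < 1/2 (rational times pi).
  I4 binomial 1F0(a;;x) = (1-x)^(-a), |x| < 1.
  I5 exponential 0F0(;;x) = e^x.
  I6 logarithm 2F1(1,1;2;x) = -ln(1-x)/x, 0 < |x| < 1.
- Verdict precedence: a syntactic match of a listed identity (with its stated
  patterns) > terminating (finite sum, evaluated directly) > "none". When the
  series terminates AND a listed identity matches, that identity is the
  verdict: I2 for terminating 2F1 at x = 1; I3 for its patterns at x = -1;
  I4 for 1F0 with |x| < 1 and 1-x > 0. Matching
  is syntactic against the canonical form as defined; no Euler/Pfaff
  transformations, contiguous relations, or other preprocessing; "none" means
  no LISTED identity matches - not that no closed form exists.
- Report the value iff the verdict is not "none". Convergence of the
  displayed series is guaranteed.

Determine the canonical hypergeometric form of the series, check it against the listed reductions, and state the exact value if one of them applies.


With C = 3/5: the canonical form is 2F1(-1/6, 1; 35/6; 1). Verdict: this is Gauss (I1, integer-parameter pattern) (x = 1: the Gamma ratio telescopes since c-a-b = 5 > 0 and a = 1 in Z>0). Value: 29/50.

Structural cue: x = 1 and the lower running product (C = 3/5) is a rising factorial.
Term ratio: r(k) = 1 * (k-1/6) (k+1) / [(k+35/6) (k+1)] ; factor over Q: parameters, x = 1, and C = 3/5.


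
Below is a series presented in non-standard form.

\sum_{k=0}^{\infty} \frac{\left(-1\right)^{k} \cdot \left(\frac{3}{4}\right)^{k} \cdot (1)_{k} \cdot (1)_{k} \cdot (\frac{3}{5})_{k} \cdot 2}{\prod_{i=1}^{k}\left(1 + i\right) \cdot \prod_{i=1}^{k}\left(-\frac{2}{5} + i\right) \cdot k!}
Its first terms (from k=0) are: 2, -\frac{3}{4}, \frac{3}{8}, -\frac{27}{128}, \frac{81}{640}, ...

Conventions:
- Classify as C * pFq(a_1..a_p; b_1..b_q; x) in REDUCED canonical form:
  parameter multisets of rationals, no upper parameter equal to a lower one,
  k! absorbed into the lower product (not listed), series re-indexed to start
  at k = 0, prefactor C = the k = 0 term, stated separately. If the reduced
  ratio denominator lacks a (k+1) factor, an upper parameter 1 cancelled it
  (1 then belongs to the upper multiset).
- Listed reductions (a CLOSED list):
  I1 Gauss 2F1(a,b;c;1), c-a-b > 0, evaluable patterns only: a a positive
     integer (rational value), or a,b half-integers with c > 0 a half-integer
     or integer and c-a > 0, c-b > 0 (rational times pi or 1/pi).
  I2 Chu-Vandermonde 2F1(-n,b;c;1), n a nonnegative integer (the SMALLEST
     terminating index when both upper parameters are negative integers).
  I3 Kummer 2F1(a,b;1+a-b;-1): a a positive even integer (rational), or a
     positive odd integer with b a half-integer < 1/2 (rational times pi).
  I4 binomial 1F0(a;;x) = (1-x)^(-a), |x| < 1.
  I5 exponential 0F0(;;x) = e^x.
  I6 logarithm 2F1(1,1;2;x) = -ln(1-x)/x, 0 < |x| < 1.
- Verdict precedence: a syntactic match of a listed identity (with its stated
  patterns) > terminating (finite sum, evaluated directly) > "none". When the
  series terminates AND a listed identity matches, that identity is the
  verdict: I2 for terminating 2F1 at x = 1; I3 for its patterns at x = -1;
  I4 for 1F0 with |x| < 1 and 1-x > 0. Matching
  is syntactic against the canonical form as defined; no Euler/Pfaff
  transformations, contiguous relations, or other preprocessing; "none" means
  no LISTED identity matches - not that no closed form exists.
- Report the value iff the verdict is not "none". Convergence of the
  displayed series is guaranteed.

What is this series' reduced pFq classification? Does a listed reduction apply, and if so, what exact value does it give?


Key step: t_0 being 2, the lower running product (C = 2, x = -3/4) is a rising factorial.
Consecutive-term ratio: r(k) = -\frac{3}{4} * (k+1) (k+1) / [(k+2) (k+1)] - rational in k, leading ratio -\frac{3}{4}; with t_0 = 2, classification follows.

The series (x = -\frac{3}{4}) is 2F1: upper {1, 1}, lower {2}, prefactor 2. Verdict: logarithm (I6) fires (the logarithm: parameters (1,1;2), x = -\frac{3}{4}). Its exact value is \frac{8}{3} \cdot \ln\left(\frac{7}{4}\right).


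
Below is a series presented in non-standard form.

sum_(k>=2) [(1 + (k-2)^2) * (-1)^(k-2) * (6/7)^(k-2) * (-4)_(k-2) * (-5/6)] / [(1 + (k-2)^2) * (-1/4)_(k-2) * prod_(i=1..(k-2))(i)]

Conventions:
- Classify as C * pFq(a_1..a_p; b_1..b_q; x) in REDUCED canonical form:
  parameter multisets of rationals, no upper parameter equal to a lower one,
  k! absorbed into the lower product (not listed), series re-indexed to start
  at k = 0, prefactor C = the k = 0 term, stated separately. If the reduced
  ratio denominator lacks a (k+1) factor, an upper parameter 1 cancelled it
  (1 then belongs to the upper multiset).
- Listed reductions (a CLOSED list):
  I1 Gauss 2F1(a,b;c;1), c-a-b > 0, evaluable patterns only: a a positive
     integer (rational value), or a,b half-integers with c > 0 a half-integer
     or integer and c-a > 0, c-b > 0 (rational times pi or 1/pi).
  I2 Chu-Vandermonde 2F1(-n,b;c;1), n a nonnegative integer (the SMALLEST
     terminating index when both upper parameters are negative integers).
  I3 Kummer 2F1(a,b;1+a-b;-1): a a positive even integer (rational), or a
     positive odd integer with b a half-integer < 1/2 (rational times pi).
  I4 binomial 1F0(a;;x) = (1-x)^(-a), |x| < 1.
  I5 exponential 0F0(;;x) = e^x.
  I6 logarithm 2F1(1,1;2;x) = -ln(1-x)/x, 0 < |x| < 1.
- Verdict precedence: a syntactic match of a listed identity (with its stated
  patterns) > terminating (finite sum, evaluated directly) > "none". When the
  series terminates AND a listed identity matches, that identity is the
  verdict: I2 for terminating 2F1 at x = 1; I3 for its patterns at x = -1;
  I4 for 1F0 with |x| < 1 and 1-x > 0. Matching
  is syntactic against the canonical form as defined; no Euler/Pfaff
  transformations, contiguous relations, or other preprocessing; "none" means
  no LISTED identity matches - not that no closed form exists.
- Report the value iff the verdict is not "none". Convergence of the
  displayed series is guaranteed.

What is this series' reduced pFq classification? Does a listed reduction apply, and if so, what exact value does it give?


With C = -5/6: the canonical form is 1F1(-4; -1/4; -6/7). Verdict: terminating - the sum ends at index 4 because -4 is a negative integer; exact evaluation follows. Value: 41134655/1109262.

Key observation: t_0 being -5/6, the factor k^2 + 1 cancels (top and bottom), leaving prefactor -5/6.
Ratio: r(k) = (-6/7) * (k-4) / [(k-1/4) (k+1)] - rational in k. x = (-6/7); t_0 = -5/6; negate the roots.


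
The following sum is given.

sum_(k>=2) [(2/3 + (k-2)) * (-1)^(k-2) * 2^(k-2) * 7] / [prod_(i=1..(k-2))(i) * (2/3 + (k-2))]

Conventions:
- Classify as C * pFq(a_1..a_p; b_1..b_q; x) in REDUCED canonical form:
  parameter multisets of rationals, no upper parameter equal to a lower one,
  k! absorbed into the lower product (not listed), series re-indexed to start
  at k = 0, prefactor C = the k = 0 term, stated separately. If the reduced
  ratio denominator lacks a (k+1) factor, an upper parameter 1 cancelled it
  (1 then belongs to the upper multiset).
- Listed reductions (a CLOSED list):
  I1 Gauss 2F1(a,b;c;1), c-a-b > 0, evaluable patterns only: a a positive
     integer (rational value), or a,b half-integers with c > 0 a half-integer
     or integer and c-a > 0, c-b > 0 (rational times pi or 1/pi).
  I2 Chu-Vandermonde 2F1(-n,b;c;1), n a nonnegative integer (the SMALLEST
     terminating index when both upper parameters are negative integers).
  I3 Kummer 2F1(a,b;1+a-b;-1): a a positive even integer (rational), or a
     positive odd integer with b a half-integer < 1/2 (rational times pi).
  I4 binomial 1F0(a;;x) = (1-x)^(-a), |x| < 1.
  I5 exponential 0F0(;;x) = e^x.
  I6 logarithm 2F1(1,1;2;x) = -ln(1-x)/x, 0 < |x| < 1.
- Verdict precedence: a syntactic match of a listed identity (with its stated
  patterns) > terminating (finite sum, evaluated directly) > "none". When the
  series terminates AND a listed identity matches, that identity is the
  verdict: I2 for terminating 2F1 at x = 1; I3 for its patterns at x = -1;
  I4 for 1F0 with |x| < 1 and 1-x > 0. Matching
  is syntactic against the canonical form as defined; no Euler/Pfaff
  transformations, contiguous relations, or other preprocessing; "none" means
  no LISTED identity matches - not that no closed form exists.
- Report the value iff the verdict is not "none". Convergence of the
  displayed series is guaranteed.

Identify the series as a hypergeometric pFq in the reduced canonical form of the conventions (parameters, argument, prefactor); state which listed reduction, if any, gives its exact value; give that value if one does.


Canonical form: C = 7 times 0F0 with upper {-}, lower {-}, x = -2. Verdict: the I5 exponential reduction fires (the 0F0 exponential series at x = -2). Value: 7 * e^(-2).

Structural cue: t_0 = 7 here, and the (-1)^k factor (C = 7) folds into the argument's sign.
Step ratio: r(k) = (-2) * 1 / [(k+1)] - rational in k, leading ratio (-2); with t_0 = 7, classification follows.


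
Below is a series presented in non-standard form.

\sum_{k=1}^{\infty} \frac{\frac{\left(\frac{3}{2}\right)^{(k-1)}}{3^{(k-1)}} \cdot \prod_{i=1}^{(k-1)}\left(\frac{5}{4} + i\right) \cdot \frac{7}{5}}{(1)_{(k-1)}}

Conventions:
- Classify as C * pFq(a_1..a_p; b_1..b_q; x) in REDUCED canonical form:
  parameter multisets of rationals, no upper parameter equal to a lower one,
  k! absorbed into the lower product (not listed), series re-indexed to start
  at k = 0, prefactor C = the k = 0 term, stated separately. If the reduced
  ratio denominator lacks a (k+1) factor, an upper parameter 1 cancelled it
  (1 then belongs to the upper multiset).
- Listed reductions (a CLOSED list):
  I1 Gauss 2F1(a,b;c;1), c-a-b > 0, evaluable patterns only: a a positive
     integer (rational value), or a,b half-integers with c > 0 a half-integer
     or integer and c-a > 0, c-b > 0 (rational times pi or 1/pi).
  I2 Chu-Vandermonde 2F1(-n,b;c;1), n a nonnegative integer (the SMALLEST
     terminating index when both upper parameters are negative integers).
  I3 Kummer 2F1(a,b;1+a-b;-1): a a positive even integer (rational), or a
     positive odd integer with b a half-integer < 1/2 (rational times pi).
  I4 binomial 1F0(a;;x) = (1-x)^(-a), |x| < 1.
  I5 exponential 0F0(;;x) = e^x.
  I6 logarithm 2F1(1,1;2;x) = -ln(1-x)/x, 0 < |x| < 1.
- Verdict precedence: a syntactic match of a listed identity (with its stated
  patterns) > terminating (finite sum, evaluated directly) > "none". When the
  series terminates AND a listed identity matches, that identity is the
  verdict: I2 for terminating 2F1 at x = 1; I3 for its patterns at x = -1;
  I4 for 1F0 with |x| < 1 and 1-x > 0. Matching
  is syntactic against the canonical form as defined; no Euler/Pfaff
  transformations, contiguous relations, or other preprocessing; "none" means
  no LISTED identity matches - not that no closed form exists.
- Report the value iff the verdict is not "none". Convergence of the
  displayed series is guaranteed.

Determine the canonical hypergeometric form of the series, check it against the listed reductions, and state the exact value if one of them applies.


The series (x = \frac{1}{2}) is 1F0: upper {\frac{9}{4}}, lower {-}, prefactor \frac{7}{5}. Verdict: binomial (I4) fires (the 1F0 binomial series: exponent -9/4, x = \frac{1}{2}). Hence: \frac{7}{5} \cdot \left(\frac{1}{2}\right)^{-\frac{9}{4}}.

Structural cue: t_0 = \frac{7}{5} here, and the two k-th powers (C = 7/5) combine into one argument.
Step ratio: r(k) = \frac{1}{2} * (k+\frac{9}{4}) / [(k+1)] - rational in k. x = \frac{1}{2}; t_0 = \frac{7}{5}; negate the roots.
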